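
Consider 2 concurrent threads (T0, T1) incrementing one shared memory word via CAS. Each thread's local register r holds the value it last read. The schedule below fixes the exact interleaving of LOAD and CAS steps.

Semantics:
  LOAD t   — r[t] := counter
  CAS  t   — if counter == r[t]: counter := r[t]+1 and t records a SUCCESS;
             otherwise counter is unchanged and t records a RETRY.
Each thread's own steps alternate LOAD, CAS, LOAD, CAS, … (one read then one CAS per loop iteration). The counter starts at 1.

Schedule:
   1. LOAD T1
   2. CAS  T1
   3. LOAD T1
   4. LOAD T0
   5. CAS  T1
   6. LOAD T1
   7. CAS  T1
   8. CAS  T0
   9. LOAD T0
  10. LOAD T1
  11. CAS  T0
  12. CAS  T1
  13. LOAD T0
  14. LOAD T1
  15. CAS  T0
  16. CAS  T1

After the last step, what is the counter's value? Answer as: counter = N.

   1) LOAD T1:  M=1  r_T1=1
   2) CAS  T1:  M=2  r_T1=1 ✓
   3) LOAD T1:  M=2  r_T1=2
   4) LOAD T0:  M=2  r_T0=2
   5) CAS  T1:  M=3  r_T1=2 ✓
   6) LOAD T1:  M=3  r_T1=3
   7) CAS  T1:  M=4  r_T1=3 ✓
   8) CAS  T0:  M=4  r_T0=2 ✗
   9) LOAD T0:  M=4  r_T0=4
  10) LOAD T1:  M=4  r_T1=4
  11) CAS  T0:  M=5  r_T0=4 ✓
  12) CAS  T1:  M=5  r_T1=4 ✗
  13) LOAD T0:  M=5  r_T0=5
  14) LOAD T1:  M=5  r_T1=5
  15) CAS  T0:  M=6  r_T0=5 ✓
  16) CAS  T1:  M=6  r_T1=5 ✗

counter = 6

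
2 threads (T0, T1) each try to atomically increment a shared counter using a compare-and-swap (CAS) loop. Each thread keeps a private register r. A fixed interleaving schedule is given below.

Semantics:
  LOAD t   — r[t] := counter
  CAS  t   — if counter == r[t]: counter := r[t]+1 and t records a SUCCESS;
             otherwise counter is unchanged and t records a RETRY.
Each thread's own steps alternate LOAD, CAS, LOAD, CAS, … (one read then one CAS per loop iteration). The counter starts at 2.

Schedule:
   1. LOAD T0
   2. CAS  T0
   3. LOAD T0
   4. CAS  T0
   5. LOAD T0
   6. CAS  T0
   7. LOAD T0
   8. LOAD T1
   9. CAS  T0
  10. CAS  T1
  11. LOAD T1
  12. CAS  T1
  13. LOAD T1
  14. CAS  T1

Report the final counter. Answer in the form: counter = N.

counter = 8

step 1: T0 LOAD ⇒ load; ctr=2 reg=2
step 2: T0 CAS ⇒ ok; ctr=3 reg=2
step 3: T0 LOAD ⇒ load; ctr=3 reg=3
step 4: T0 CAS ⇒ ok; ctr=4 reg=3
step 5: T0 LOAD ⇒ load; ctr=4 reg=4
step 6: T0 CAS ⇒ ok; ctr=5 reg=4
step 7: T0 LOAD ⇒ load; ctr=5 reg=5
step 8: T1 LOAD ⇒ load; ctr=5 reg=5
step 9: T0 CAS ⇒ ok; ctr=6 reg=5
step 10: T1 CAS ⇒ retry; ctr=6 reg=5
step 11: T1 LOAD ⇒ load; ctr=6 reg=6
step 12: T1 CAS ⇒ ok; ctr=7 reg=6
step 13: T1 LOAD ⇒ load; ctr=7 reg=7
step 14: T1 CAS ⇒ ok; ctr=8 reg=7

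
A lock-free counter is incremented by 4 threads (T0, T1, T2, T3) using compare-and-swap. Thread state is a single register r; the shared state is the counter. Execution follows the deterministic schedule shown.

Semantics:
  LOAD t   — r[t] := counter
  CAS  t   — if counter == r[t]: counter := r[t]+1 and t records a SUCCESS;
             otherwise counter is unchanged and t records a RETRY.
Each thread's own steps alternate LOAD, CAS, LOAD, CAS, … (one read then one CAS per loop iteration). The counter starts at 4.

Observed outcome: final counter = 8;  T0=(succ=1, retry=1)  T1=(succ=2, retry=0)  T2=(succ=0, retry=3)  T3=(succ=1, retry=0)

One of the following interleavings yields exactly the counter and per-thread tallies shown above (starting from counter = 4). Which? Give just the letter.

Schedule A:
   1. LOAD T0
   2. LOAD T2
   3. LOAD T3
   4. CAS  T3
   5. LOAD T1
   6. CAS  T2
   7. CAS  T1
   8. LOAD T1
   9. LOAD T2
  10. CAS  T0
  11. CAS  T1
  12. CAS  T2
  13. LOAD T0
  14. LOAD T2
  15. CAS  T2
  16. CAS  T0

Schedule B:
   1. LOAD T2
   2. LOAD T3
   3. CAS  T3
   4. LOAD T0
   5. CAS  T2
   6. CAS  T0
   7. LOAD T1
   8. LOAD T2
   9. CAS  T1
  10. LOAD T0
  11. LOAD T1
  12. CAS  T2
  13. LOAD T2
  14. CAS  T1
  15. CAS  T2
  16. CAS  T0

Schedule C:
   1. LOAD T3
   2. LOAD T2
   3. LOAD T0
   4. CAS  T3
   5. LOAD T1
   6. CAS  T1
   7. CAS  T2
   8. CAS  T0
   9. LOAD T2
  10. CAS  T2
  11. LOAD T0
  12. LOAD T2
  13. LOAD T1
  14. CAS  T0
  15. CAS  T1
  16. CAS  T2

B

Simulating candidate B:
   1) LOAD T2:  M=4  r_T2=4
   2) LOAD T3:  M=4  r_T3=4
   3) CAS  T3:  M=5  r_T3=4 ✓
   4) LOAD T0:  M=5  r_T0=5
   5) CAS  T2:  M=5  r_T2=4 ✗
   6) CAS  T0:  M=6  r_T0=5 ✓
   7) LOAD T1:  M=6  r_T1=6
   8) LOAD T2:  M=6  r_T2=6
   9) CAS  T1:  M=7  r_T1=6 ✓
  10) LOAD T0:  M=7  r_T0=7
  11) LOAD T1:  M=7  r_T1=7
  12) CAS  T2:  M=7  r_T2=6 ✗
  13) LOAD T2:  M=7  r_T2=7
  14) CAS  T1:  M=8  r_T1=7 ✓
  15) CAS  T2:  M=8  r_T2=7 ✗
  16) CAS  T0:  M=8  r_T0=7 ✗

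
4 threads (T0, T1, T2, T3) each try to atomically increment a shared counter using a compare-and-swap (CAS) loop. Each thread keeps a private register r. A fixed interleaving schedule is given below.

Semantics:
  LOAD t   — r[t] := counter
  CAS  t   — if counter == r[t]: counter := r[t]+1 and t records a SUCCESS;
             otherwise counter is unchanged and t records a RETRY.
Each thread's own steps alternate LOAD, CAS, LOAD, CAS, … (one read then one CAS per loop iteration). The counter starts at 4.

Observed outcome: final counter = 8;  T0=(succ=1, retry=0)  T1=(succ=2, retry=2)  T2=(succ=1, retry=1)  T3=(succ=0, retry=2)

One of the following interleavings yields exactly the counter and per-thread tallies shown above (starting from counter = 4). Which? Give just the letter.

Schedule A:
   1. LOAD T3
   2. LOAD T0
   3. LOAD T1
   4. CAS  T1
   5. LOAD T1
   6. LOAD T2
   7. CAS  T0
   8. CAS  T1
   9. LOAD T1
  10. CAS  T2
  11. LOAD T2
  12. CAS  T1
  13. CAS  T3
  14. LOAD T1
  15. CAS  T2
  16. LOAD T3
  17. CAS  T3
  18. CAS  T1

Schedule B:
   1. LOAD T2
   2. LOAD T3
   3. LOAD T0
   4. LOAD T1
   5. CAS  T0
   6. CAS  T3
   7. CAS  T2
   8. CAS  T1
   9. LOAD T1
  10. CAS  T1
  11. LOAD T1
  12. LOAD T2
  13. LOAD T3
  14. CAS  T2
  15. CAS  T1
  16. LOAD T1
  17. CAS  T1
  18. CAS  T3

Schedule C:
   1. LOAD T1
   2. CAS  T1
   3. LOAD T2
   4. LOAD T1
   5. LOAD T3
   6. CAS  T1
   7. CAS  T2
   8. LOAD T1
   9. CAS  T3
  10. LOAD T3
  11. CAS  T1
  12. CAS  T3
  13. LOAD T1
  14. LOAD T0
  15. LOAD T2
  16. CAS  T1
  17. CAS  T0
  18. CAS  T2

B

Tracing schedule B:
#1 T2 reads 4
#2 T3 reads 4
#3 T0 reads 4
#4 T1 reads 4
#5 T0 CAS(4→5) writes; counter now 5
#6 T3 CAS(4→5) fails; counter now 5
#7 T2 CAS(4→5) fails; counter now 5
#8 T1 CAS(4→5) fails; counter now 5
#9 T1 reads 5
#10 T1 CAS(5→6) writes; counter now 6
#11 T1 reads 6
#12 T2 reads 6
#13 T3 reads 6
#14 T2 CAS(6→7) writes; counter now 7
#15 T1 CAS(6→7) fails; counter now 7
#16 T1 reads 7
#17 T1 CAS(7→8) writes; counter now 8
#18 T3 CAS(6→7) fails; counter now 8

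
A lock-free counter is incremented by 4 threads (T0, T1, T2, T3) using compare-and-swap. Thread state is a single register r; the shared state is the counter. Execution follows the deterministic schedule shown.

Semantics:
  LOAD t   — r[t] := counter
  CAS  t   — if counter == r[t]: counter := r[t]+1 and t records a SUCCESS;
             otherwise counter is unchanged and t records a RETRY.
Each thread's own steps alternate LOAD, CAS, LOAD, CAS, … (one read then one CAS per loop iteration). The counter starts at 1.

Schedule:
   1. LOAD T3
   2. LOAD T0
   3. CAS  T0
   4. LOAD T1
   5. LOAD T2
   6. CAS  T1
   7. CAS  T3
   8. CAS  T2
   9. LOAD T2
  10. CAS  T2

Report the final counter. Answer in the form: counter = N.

T3 LOAD — after: cnt=1, r=1 — load
T0 LOAD — after: cnt=1, r=1 — load
T0 CAS — after: cnt=2, r=1 — ok
T1 LOAD — after: cnt=2, r=2 — load
T2 LOAD — after: cnt=2, r=2 — load
T1 CAS — after: cnt=3, r=2 — ok
T3 CAS — after: cnt=3, r=1 — retry
T2 CAS — after: cnt=3, r=2 — retry
T2 LOAD — after: cnt=3, r=3 — load
T2 CAS — after: cnt=4, r=3 — ok

counter = 4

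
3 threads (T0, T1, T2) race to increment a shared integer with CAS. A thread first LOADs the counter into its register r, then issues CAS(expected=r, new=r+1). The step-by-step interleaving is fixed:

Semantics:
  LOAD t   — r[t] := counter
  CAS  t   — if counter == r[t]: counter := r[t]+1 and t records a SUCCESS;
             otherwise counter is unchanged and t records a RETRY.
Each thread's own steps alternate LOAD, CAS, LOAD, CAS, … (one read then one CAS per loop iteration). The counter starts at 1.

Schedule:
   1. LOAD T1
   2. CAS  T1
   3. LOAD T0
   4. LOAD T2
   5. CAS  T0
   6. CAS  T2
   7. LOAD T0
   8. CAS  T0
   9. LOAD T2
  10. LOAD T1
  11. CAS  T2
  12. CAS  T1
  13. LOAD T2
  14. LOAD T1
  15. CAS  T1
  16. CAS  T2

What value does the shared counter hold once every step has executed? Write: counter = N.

counter = 6

   1) LOAD T1:  M=1  r_T1=1
   2) CAS  T1:  M=2  r_T1=1 ✓
   3) LOAD T0:  M=2  r_T0=2
   4) LOAD T2:  M=2  r_T2=2
   5) CAS  T0:  M=3  r_T0=2 ✓
   6) CAS  T2:  M=3  r_T2=2 ✗
   7) LOAD T0:  M=3  r_T0=3
   8) CAS  T0:  M=4  r_T0=3 ✓
   9) LOAD T2:  M=4  r_T2=4
  10) LOAD T1:  M=4  r_T1=4
  11) CAS  T2:  M=5  r_T2=4 ✓
  12) CAS  T1:  M=5  r_T1=4 ✗
  13) LOAD T2:  M=5  r_T2=5
  14) LOAD T1:  M=5  r_T1=5
  15) CAS  T1:  M=6  r_T1=5 ✓
  16) CAS  T2:  M=6  r_T2=5 ✗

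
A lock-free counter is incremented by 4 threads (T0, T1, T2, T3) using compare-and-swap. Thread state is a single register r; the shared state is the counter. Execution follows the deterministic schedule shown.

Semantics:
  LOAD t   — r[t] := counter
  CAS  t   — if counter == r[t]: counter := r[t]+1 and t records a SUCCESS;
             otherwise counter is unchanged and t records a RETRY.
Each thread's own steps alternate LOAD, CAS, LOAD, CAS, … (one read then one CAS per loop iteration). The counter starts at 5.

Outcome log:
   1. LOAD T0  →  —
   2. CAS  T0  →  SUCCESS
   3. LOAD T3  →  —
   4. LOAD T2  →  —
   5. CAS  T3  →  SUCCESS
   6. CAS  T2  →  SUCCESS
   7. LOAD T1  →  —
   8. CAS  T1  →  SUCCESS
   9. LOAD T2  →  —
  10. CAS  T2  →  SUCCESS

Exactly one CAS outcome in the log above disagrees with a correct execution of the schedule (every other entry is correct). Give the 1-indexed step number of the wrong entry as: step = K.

Reference trace:
   1) LOAD T0:  M=5  r_T0=5
   2) CAS  T0:  M=6  r_T0=5 ✓
   3) LOAD T3:  M=6  r_T3=6
   4) LOAD T2:  M=6  r_T2=6
   5) CAS  T3:  M=7  r_T3=6 ✓
   6) CAS  T2:  M=7  r_T2=6 ✗
   7) LOAD T1:  M=7  r_T1=7
   8) CAS  T1:  M=8  r_T1=7 ✓
   9) LOAD T2:  M=8  r_T2=8
  10) CAS  T2:  M=9  r_T2=8 ✓
Log disagrees first at step 6.

step = 6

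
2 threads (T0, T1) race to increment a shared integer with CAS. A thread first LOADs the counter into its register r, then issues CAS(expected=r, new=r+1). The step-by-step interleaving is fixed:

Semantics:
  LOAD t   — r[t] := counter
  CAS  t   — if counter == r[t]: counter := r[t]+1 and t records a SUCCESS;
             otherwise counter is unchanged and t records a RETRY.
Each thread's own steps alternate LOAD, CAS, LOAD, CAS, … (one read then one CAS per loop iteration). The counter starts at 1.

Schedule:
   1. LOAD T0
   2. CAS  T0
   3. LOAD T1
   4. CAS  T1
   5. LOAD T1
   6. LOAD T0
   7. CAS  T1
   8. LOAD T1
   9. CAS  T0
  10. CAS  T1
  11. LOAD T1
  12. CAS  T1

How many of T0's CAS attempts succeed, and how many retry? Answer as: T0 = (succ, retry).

T0 = (1, 1)

[1] T0.load  rd  (counter 1, T0.r 1)
[2] T0.cas  hit  (counter 2, T0.r 1)
[3] T1.load  rd  (counter 2, T1.r 2)
[4] T1.cas  hit  (counter 3, T1.r 2)
[5] T1.load  rd  (counter 3, T1.r 3)
[6] T0.load  rd  (counter 3, T0.r 3)
[7] T1.cas  hit  (counter 4, T1.r 3)
[8] T1.load  rd  (counter 4, T1.r 4)
[9] T0.cas  miss  (counter 4, T0.r 3)
[10] T1.cas  hit  (counter 5, T1.r 4)
[11] T1.load  rd  (counter 5, T1.r 5)
[12] T1.cas  hit  (counter 6, T1.r 5)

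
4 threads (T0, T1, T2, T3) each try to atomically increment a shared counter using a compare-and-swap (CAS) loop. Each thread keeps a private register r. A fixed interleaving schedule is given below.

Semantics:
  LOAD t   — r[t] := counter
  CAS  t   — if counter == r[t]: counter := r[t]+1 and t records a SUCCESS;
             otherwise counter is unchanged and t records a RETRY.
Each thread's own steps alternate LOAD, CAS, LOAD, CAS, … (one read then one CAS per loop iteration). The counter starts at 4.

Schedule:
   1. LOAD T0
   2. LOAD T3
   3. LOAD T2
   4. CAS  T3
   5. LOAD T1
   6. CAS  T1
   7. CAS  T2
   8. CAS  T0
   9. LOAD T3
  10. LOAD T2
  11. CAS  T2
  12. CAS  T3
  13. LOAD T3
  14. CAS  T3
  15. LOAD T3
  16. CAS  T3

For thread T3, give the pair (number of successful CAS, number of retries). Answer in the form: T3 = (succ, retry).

[1] T0.load  rd  (counter 4, T0.r 4)
[2] T3.load  rd  (counter 4, T3.r 4)
[3] T2.load  rd  (counter 4, T2.r 4)
[4] T3.cas  hit  (counter 5, T3.r 4)
[5] T1.load  rd  (counter 5, T1.r 5)
[6] T1.cas  hit  (counter 6, T1.r 5)
[7] T2.cas  miss  (counter 6, T2.r 4)
[8] T0.cas  miss  (counter 6, T0.r 4)
[9] T3.load  rd  (counter 6, T3.r 6)
[10] T2.load  rd  (counter 6, T2.r 6)
[11] T2.cas  hit  (counter 7, T2.r 6)
[12] T3.cas  miss  (counter 7, T3.r 6)
[13] T3.load  rd  (counter 7, T3.r 7)
[14] T3.cas  hit  (counter 8, T3.r 7)
[15] T3.load  rd  (counter 8, T3.r 8)
[16] T3.cas  hit  (counter 9, T3.r 8)

T3 = (3, 1)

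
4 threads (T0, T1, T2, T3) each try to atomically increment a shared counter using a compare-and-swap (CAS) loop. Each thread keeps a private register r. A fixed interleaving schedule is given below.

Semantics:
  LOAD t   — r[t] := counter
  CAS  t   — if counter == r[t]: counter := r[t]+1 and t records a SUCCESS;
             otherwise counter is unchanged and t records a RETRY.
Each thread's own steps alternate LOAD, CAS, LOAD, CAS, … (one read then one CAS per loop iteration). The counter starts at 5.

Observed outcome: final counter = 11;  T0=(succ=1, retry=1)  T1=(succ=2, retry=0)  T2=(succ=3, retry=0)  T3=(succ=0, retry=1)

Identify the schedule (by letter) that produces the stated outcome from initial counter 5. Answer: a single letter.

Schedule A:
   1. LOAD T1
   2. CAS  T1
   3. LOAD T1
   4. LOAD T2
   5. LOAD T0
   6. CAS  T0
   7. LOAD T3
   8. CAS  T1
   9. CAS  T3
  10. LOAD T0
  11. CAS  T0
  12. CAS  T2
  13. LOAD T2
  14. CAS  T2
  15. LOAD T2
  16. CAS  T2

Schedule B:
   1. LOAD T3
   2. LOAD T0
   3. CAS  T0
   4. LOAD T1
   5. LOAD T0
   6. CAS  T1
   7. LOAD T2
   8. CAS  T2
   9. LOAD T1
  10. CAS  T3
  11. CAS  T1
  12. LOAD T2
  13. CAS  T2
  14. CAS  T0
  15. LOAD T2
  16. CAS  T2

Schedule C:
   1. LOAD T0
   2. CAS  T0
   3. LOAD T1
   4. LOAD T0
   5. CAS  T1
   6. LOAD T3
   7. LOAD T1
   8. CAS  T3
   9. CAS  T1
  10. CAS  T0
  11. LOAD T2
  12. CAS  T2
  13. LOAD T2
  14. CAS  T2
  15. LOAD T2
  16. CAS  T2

Tracing schedule B:
#1 T3 reads 5
#2 T0 reads 5
#3 T0 CAS(5→6) writes; counter now 6
#4 T1 reads 6
#5 T0 reads 6
#6 T1 CAS(6→7) writes; counter now 7
#7 T2 reads 7
#8 T2 CAS(7→8) writes; counter now 8
#9 T1 reads 8
#10 T3 CAS(5→6) fails; counter now 8
#11 T1 CAS(8→9) writes; counter now 9
#12 T2 reads 9
#13 T2 CAS(9→10) writes; counter now 10
#14 T0 CAS(6→7) fails; counter now 10
#15 T2 reads 10
#16 T2 CAS(10→11) writes; counter now 11

B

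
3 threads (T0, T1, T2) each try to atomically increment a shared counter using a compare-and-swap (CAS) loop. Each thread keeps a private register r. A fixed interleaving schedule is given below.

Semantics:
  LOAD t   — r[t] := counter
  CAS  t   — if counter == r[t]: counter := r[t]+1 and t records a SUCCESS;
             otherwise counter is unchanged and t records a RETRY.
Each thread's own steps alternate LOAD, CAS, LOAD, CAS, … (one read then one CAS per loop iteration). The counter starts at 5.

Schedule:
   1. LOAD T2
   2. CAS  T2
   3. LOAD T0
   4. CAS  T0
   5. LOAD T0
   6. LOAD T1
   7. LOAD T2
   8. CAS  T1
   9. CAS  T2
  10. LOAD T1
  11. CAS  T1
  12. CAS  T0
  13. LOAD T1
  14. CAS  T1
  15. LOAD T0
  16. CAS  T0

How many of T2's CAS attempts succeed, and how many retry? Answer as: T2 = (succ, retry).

step 1: T2 LOAD ⇒ load; ctr=5 reg=5
step 2: T2 CAS ⇒ ok; ctr=6 reg=5
step 3: T0 LOAD ⇒ load; ctr=6 reg=6
step 4: T0 CAS ⇒ ok; ctr=7 reg=6
step 5: T0 LOAD ⇒ load; ctr=7 reg=7
step 6: T1 LOAD ⇒ load; ctr=7 reg=7
step 7: T2 LOAD ⇒ load; ctr=7 reg=7
step 8: T1 CAS ⇒ ok; ctr=8 reg=7
step 9: T2 CAS ⇒ retry; ctr=8 reg=7
step 10: T1 LOAD ⇒ load; ctr=8 reg=8
step 11: T1 CAS ⇒ ok; ctr=9 reg=8
step 12: T0 CAS ⇒ retry; ctr=9 reg=7
step 13: T1 LOAD ⇒ load; ctr=9 reg=9
step 14: T1 CAS ⇒ ok; ctr=10 reg=9
step 15: T0 LOAD ⇒ load; ctr=10 reg=10
step 16: T0 CAS ⇒ ok; ctr=11 reg=10

T2 = (1, 1)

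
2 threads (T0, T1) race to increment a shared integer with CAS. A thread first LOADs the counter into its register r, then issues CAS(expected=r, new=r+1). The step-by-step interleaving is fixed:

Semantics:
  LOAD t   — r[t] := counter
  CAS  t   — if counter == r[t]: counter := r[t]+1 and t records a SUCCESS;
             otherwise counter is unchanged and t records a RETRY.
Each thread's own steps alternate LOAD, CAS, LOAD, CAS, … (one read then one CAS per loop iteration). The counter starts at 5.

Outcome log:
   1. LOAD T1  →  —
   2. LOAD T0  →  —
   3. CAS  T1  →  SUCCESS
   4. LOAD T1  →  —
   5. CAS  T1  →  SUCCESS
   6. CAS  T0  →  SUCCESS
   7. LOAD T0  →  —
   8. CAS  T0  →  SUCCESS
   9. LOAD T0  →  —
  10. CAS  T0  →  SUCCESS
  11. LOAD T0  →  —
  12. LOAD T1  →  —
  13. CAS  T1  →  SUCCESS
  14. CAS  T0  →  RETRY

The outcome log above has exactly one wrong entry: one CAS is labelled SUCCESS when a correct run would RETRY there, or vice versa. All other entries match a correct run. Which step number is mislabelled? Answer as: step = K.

step = 6

Re-executing:
   1) LOAD T1:  M=5  r_T1=5
   2) LOAD T0:  M=5  r_T0=5
   3) CAS  T1:  M=6  r_T1=5 ✓
   4) LOAD T1:  M=6  r_T1=6
   5) CAS  T1:  M=7  r_T1=6 ✓
   6) CAS  T0:  M=7  r_T0=5 ✗
   7) LOAD T0:  M=7  r_T0=7
   8) CAS  T0:  M=8  r_T0=7 ✓
   9) LOAD T0:  M=8  r_T0=8
  10) CAS  T0:  M=9  r_T0=8 ✓
  11) LOAD T0:  M=9  r_T0=9
  12) LOAD T1:  M=9  r_T1=9
  13) CAS  T1:  M=10  r_T1=9 ✓
  14) CAS  T0:  M=10  r_T0=9 ✗
Mismatch at 6.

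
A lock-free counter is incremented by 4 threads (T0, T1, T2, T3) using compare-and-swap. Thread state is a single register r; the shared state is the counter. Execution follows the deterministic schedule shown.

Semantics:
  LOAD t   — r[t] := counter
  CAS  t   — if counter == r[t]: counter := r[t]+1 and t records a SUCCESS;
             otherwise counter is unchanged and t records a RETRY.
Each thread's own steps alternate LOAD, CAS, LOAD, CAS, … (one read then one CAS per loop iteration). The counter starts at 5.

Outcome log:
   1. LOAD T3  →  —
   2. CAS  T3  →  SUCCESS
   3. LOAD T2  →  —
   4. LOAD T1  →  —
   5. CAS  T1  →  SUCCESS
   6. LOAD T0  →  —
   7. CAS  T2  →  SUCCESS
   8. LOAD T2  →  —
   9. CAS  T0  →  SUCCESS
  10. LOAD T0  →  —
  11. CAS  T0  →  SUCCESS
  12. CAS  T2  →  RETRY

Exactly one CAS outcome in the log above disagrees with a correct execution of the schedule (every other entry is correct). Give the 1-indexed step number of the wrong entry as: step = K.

Re-executing:
   1) LOAD T3:  M=5  r_T3=5
   2) CAS  T3:  M=6  r_T3=5 ✓
   3) LOAD T2:  M=6  r_T2=6
   4) LOAD T1:  M=6  r_T1=6
   5) CAS  T1:  M=7  r_T1=6 ✓
   6) LOAD T0:  M=7  r_T0=7
   7) CAS  T2:  M=7  r_T2=6 ✗
   8) LOAD T2:  M=7  r_T2=7
   9) CAS  T0:  M=8  r_T0=7 ✓
  10) LOAD T0:  M=8  r_T0=8
  11) CAS  T0:  M=9  r_T0=8 ✓
  12) CAS  T2:  M=9  r_T2=7 ✗
Flip is step 7.

step = 7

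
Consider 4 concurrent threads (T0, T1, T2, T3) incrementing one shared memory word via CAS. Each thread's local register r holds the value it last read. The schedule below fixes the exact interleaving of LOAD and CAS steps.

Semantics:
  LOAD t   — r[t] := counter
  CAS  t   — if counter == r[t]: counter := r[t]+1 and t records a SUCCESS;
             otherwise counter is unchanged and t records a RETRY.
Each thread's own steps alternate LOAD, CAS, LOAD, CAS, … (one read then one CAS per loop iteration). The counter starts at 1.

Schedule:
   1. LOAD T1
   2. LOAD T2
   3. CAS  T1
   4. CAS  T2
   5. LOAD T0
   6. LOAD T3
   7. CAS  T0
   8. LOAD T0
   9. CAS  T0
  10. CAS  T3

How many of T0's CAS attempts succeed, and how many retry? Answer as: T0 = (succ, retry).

   1) LOAD T1:  M=1  r_T1=1
   2) LOAD T2:  M=1  r_T2=1
   3) CAS  T1:  M=2  r_T1=1 ✓
   4) CAS  T2:  M=2  r_T2=1 ✗
   5) LOAD T0:  M=2  r_T0=2
   6) LOAD T3:  M=2  r_T3=2
   7) CAS  T0:  M=3  r_T0=2 ✓
   8) LOAD T0:  M=3  r_T0=3
   9) CAS  T0:  M=4  r_T0=3 ✓
  10) CAS  T3:  M=4  r_T3=2 ✗

T0 = (2, 0)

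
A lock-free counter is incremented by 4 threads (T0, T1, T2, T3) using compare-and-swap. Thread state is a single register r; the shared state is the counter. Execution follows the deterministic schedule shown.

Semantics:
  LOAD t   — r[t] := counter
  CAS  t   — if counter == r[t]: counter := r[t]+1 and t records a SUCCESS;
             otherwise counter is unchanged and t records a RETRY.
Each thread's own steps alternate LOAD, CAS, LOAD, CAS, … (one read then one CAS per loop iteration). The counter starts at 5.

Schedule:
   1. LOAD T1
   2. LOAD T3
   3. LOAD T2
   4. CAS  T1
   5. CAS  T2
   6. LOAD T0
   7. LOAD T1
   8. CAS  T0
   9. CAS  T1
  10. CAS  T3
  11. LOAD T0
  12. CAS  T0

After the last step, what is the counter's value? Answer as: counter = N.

counter = 8

step 1: T1 LOAD ⇒ load; ctr=5 reg=5
step 2: T3 LOAD ⇒ load; ctr=5 reg=5
step 3: T2 LOAD ⇒ load; ctr=5 reg=5
step 4: T1 CAS ⇒ ok; ctr=6 reg=5
step 5: T2 CAS ⇒ retry; ctr=6 reg=5
step 6: T0 LOAD ⇒ load; ctr=6 reg=6
step 7: T1 LOAD ⇒ load; ctr=6 reg=6
step 8: T0 CAS ⇒ ok; ctr=7 reg=6
step 9: T1 CAS ⇒ retry; ctr=7 reg=6
step 10: T3 CAS ⇒ retry; ctr=7 reg=5
step 11: T0 LOAD ⇒ load; ctr=7 reg=7
step 12: T0 CAS ⇒ ok; ctr=8 reg=7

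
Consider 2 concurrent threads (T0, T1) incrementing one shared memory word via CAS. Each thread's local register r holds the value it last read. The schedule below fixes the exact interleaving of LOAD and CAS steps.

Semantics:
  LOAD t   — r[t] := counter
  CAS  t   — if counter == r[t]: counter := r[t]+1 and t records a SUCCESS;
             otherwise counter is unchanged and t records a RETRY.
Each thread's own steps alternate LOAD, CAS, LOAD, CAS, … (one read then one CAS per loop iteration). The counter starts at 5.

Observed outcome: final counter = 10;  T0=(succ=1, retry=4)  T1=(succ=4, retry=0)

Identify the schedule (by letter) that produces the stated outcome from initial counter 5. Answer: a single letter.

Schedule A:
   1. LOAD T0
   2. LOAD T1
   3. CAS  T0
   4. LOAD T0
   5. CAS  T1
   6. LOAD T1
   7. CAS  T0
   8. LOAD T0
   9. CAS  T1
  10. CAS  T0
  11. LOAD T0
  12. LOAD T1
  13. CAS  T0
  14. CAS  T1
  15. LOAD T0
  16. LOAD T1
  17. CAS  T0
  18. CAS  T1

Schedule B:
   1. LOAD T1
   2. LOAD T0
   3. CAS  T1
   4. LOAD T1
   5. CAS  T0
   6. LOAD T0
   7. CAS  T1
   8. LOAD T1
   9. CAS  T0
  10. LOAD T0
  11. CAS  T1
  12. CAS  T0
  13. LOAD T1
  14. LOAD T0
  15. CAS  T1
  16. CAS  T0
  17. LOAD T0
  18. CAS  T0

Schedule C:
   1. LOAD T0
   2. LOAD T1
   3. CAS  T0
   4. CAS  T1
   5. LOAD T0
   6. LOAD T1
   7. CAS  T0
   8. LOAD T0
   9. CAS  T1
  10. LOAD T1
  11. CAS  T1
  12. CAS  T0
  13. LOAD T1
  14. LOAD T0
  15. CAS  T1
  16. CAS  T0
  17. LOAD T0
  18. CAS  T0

Run B:
#1 T1 reads 5
#2 T0 reads 5
#3 T1 CAS(5→6) writes; counter now 6
#4 T1 reads 6
#5 T0 CAS(5→6) fails; counter now 6
#6 T0 reads 6
#7 T1 CAS(6→7) writes; counter now 7
#8 T1 reads 7
#9 T0 CAS(6→7) fails; counter now 7
#10 T0 reads 7
#11 T1 CAS(7→8) writes; counter now 8
#12 T0 CAS(7→8) fails; counter now 8
#13 T1 reads 8
#14 T0 reads 8
#15 T1 CAS(8→9) writes; counter now 9
#16 T0 CAS(8→9) fails; counter now 9
#17 T0 reads 9
#18 T0 CAS(9→10) writes; counter now 10

B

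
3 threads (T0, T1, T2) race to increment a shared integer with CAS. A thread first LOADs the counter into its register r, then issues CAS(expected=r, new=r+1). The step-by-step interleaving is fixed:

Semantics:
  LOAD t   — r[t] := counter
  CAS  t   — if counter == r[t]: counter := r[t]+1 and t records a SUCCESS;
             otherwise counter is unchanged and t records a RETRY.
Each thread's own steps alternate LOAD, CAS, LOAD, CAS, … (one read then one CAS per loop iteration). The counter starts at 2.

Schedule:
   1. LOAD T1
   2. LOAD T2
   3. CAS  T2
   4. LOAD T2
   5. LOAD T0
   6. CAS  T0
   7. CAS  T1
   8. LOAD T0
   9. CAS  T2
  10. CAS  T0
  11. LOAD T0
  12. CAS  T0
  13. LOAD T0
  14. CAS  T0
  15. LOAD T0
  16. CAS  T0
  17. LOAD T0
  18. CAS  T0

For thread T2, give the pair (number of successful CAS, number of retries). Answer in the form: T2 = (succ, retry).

T2 = (1, 1)

step 1: T1 LOAD ⇒ load; ctr=2 reg=2
step 2: T2 LOAD ⇒ load; ctr=2 reg=2
step 3: T2 CAS ⇒ ok; ctr=3 reg=2
step 4: T2 LOAD ⇒ load; ctr=3 reg=3
step 5: T0 LOAD ⇒ load; ctr=3 reg=3
step 6: T0 CAS ⇒ ok; ctr=4 reg=3
step 7: T1 CAS ⇒ retry; ctr=4 reg=2
step 8: T0 LOAD ⇒ load; ctr=4 reg=4
step 9: T2 CAS ⇒ retry; ctr=4 reg=3
step 10: T0 CAS ⇒ ok; ctr=5 reg=4
step 11: T0 LOAD ⇒ load; ctr=5 reg=5
step 12: T0 CAS ⇒ ok; ctr=6 reg=5
step 13: T0 LOAD ⇒ load; ctr=6 reg=6
step 14: T0 CAS ⇒ ok; ctr=7 reg=6
step 15: T0 LOAD ⇒ load; ctr=7 reg=7
step 16: T0 CAS ⇒ ok; ctr=8 reg=7
step 17: T0 LOAD ⇒ load; ctr=8 reg=8
step 18: T0 CAS ⇒ ok; ctr=9 reg=8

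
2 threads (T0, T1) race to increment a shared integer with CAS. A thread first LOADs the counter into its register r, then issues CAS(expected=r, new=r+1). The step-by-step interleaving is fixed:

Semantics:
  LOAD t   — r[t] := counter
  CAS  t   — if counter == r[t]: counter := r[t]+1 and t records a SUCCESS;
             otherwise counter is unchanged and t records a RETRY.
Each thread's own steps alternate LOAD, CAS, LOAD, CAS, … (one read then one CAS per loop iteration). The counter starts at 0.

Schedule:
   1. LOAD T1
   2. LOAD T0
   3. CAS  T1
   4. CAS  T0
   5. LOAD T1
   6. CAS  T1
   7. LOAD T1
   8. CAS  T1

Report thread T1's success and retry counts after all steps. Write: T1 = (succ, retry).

T1 = (3, 0)

   1) LOAD T1:  M=0  r_T1=0
   2) LOAD T0:  M=0  r_T0=0
   3) CAS  T1:  M=1  r_T1=0 ✓
   4) CAS  T0:  M=1  r_T0=0 ✗
   5) LOAD T1:  M=1  r_T1=1
   6) CAS  T1:  M=2  r_T1=1 ✓
   7) LOAD T1:  M=2  r_T1=2
   8) CAS  T1:  M=3  r_T1=2 ✓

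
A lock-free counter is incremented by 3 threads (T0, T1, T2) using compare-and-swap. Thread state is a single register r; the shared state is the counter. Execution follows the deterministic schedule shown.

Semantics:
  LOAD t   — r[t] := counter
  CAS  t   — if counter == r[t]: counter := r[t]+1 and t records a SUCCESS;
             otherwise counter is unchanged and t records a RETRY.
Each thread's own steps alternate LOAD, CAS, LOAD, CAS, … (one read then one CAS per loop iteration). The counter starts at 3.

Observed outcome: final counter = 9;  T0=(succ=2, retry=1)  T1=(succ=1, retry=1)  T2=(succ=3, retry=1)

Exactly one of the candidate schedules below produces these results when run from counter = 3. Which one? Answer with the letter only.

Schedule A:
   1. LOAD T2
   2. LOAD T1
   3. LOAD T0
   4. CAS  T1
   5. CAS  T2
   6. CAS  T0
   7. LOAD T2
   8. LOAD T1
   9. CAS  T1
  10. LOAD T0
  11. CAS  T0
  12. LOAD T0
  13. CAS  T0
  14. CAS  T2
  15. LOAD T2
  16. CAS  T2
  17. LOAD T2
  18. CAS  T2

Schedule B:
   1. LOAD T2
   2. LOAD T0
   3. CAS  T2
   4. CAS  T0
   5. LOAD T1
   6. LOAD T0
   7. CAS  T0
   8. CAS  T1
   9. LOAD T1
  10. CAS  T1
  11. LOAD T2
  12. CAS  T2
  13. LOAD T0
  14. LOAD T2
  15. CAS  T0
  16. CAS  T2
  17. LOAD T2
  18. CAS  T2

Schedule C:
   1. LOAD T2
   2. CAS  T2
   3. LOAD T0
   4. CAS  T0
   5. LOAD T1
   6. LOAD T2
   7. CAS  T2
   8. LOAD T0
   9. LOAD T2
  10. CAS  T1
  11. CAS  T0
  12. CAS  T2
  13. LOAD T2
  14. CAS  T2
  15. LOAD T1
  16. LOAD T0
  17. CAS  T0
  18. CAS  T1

Simulating candidate B:
step 1: T2 LOAD ⇒ load; ctr=3 reg=3
step 2: T0 LOAD ⇒ load; ctr=3 reg=3
step 3: T2 CAS ⇒ ok; ctr=4 reg=3
step 4: T0 CAS ⇒ retry; ctr=4 reg=3
step 5: T1 LOAD ⇒ load; ctr=4 reg=4
step 6: T0 LOAD ⇒ load; ctr=4 reg=4
step 7: T0 CAS ⇒ ok; ctr=5 reg=4
step 8: T1 CAS ⇒ retry; ctr=5 reg=4
step 9: T1 LOAD ⇒ load; ctr=5 reg=5
step 10: T1 CAS ⇒ ok; ctr=6 reg=5
step 11: T2 LOAD ⇒ load; ctr=6 reg=6
step 12: T2 CAS ⇒ ok; ctr=7 reg=6
step 13: T0 LOAD ⇒ load; ctr=7 reg=7
step 14: T2 LOAD ⇒ load; ctr=7 reg=7
step 15: T0 CAS ⇒ ok; ctr=8 reg=7
step 16: T2 CAS ⇒ retry; ctr=8 reg=7
step 17: T2 LOAD ⇒ load; ctr=8 reg=8
step 18: T2 CAS ⇒ ok; ctr=9 reg=8

B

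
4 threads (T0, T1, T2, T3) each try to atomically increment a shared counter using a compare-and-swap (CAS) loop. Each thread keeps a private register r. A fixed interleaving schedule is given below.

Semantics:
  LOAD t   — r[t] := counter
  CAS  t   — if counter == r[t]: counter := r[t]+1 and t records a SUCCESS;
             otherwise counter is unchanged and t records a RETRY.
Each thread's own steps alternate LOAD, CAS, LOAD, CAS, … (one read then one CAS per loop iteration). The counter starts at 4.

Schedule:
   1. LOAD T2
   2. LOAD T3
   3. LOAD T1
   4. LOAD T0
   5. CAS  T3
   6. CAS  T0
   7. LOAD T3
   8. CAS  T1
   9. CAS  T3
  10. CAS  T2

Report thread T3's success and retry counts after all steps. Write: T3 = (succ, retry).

T3 = (2, 0)

#1 T2 reads 4
#2 T3 reads 4
#3 T1 reads 4
#4 T0 reads 4
#5 T3 CAS(4→5) writes; counter now 5
#6 T0 CAS(4→5) fails; counter now 5
#7 T3 reads 5
#8 T1 CAS(4→5) fails; counter now 5
#9 T3 CAS(5→6) writes; counter now 6
#10 T2 CAS(4→5) fails; counter now 6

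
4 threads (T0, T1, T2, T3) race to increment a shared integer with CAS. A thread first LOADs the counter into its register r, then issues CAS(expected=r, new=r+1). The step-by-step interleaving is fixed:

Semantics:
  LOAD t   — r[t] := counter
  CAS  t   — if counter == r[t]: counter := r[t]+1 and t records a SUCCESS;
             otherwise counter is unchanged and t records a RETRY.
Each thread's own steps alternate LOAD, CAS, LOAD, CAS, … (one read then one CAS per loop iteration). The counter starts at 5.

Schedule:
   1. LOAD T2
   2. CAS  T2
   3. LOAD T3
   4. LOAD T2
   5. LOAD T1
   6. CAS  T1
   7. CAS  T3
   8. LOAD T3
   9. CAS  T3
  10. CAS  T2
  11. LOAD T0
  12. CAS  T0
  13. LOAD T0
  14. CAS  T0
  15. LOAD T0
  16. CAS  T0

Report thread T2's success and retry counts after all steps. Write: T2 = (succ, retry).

T2 = (1, 1)

   1) LOAD T2:  M=5  r_T2=5
   2) CAS  T2:  M=6  r_T2=5 ✓
   3) LOAD T3:  M=6  r_T3=6
   4) LOAD T2:  M=6  r_T2=6
   5) LOAD T1:  M=6  r_T1=6
   6) CAS  T1:  M=7  r_T1=6 ✓
   7) CAS  T3:  M=7  r_T3=6 ✗
   8) LOAD T3:  M=7  r_T3=7
   9) CAS  T3:  M=8  r_T3=7 ✓
  10) CAS  T2:  M=8  r_T2=6 ✗
  11) LOAD T0:  M=8  r_T0=8
  12) CAS  T0:  M=9  r_T0=8 ✓
  13) LOAD T0:  M=9  r_T0=9
  14) CAS  T0:  M=10  r_T0=9 ✓
  15) LOAD T0:  M=10  r_T0=10
  16) CAS  T0:  M=11  r_T0=10 ✓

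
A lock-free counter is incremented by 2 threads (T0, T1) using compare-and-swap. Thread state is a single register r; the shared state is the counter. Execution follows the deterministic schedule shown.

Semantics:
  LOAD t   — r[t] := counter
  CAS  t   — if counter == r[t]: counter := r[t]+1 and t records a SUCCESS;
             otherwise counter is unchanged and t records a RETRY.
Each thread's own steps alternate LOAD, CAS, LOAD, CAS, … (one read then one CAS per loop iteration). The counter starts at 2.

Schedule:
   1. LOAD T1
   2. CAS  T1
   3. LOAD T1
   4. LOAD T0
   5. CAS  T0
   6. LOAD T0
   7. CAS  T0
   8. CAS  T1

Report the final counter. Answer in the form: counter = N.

counter = 5

T1 LOAD — after: cnt=2, r=2 — load
T1 CAS — after: cnt=3, r=2 — ok
T1 LOAD — after: cnt=3, r=3 — load
T0 LOAD — after: cnt=3, r=3 — load
T0 CAS — after: cnt=4, r=3 — ok
T0 LOAD — after: cnt=4, r=4 — load
T0 CAS — after: cnt=5, r=4 — ok
T1 CAS — after: cnt=5, r=3 — retry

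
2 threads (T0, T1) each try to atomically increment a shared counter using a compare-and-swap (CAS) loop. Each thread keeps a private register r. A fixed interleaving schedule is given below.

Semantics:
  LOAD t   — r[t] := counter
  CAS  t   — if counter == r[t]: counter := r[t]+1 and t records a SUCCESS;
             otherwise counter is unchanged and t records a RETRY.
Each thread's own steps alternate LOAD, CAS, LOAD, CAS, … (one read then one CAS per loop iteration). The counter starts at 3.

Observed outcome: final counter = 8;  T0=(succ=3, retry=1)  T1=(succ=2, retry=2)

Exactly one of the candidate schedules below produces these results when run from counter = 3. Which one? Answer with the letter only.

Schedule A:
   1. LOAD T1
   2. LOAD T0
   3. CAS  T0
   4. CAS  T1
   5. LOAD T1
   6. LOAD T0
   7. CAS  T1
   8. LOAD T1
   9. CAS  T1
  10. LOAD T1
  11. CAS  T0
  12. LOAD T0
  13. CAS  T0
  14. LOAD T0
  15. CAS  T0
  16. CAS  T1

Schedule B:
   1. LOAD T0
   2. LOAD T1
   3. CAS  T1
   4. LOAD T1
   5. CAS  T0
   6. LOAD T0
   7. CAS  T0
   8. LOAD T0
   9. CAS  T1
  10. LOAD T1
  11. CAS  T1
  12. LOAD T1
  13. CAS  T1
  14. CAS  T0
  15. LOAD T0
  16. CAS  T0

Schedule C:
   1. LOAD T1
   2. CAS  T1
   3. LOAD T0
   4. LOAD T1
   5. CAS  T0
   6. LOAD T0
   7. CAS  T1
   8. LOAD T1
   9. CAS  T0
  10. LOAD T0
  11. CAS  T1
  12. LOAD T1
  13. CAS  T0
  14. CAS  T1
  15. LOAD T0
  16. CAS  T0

Simulating candidate A:
step 1: T1 LOAD ⇒ load; ctr=3 reg=3
step 2: T0 LOAD ⇒ load; ctr=3 reg=3
step 3: T0 CAS ⇒ ok; ctr=4 reg=3
step 4: T1 CAS ⇒ retry; ctr=4 reg=3
step 5: T1 LOAD ⇒ load; ctr=4 reg=4
step 6: T0 LOAD ⇒ load; ctr=4 reg=4
step 7: T1 CAS ⇒ ok; ctr=5 reg=4
step 8: T1 LOAD ⇒ load; ctr=5 reg=5
step 9: T1 CAS ⇒ ok; ctr=6 reg=5
step 10: T1 LOAD ⇒ load; ctr=6 reg=6
step 11: T0 CAS ⇒ retry; ctr=6 reg=4
step 12: T0 LOAD ⇒ load; ctr=6 reg=6
step 13: T0 CAS ⇒ ok; ctr=7 reg=6
step 14: T0 LOAD ⇒ load; ctr=7 reg=7
step 15: T0 CAS ⇒ ok; ctr=8 reg=7
step 16: T1 CAS ⇒ retry; ctr=8 reg=6

A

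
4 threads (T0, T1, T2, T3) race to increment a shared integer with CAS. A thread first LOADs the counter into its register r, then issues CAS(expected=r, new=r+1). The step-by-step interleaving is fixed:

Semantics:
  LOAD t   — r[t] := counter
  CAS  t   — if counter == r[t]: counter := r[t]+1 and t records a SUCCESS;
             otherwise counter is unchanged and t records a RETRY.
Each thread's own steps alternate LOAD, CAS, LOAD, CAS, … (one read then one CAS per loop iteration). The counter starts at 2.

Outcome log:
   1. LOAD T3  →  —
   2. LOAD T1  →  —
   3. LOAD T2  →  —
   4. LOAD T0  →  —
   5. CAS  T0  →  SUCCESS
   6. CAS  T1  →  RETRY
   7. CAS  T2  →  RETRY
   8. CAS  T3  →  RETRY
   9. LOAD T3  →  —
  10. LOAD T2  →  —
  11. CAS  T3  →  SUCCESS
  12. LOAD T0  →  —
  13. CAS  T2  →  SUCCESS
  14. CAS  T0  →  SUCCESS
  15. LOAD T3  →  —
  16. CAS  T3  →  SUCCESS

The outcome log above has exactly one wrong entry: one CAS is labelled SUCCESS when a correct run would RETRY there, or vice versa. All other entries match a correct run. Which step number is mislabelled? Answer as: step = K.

Correct run:
1. LOAD T3 → mem=2 r[T3]=2 [LOAD]
2. LOAD T1 → mem=2 r[T1]=2 [LOAD]
3. LOAD T2 → mem=2 r[T2]=2 [LOAD]
4. LOAD T0 → mem=2 r[T0]=2 [LOAD]
5. CAS T0 → mem=3 r[T0]=2 [OK]
6. CAS T1 → mem=3 r[T1]=2 [RETRY]
7. CAS T2 → mem=3 r[T2]=2 [RETRY]
8. CAS T3 → mem=3 r[T3]=2 [RETRY]
9. LOAD T3 → mem=3 r[T3]=3 [LOAD]
10. LOAD T2 → mem=3 r[T2]=3 [LOAD]
11. CAS T3 → mem=4 r[T3]=3 [OK]
12. LOAD T0 → mem=4 r[T0]=4 [LOAD]
13. CAS T2 → mem=4 r[T2]=3 [RETRY]
14. CAS T0 → mem=5 r[T0]=4 [OK]
15. LOAD T3 → mem=5 r[T3]=5 [LOAD]
16. CAS T3 → mem=6 r[T3]=5 [OK]
Flip is step 13.

step = 13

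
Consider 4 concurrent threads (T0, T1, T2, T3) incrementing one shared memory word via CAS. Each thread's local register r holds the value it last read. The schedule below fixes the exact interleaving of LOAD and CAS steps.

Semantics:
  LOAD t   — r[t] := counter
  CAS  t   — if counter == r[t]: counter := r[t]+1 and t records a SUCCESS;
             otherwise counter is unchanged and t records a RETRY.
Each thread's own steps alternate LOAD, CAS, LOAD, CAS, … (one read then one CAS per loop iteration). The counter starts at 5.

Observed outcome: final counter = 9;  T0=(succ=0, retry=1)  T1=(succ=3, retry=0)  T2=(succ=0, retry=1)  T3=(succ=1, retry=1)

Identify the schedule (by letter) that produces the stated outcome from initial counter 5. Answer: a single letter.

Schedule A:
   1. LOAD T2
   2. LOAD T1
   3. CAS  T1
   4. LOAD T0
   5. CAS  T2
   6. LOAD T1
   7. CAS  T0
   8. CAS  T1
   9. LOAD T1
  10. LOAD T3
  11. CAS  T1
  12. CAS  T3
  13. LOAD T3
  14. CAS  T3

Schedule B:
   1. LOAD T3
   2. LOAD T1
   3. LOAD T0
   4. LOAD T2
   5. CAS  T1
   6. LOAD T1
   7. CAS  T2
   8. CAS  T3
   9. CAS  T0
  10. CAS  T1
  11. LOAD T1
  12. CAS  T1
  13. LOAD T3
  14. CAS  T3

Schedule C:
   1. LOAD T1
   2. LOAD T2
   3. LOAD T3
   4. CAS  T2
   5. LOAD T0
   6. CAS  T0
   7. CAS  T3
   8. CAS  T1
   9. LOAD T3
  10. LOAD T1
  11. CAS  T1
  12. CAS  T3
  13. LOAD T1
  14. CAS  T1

B

Tracing schedule B:
[1] T3.load  rd  (counter 5, T3.r 5)
[2] T1.load  rd  (counter 5, T1.r 5)
[3] T0.load  rd  (counter 5, T0.r 5)
[4] T2.load  rd  (counter 5, T2.r 5)
[5] T1.cas  hit  (counter 6, T1.r 5)
[6] T1.load  rd  (counter 6, T1.r 6)
[7] T2.cas  miss  (counter 6, T2.r 5)
[8] T3.cas  miss  (counter 6, T3.r 5)
[9] T0.cas  miss  (counter 6, T0.r 5)
[10] T1.cas  hit  (counter 7, T1.r 6)
[11] T1.load  rd  (counter 7, T1.r 7)
[12] T1.cas  hit  (counter 8, T1.r 7)
[13] T3.load  rd  (counter 8, T3.r 8)
[14] T3.cas  hit  (counter 9, T3.r 8)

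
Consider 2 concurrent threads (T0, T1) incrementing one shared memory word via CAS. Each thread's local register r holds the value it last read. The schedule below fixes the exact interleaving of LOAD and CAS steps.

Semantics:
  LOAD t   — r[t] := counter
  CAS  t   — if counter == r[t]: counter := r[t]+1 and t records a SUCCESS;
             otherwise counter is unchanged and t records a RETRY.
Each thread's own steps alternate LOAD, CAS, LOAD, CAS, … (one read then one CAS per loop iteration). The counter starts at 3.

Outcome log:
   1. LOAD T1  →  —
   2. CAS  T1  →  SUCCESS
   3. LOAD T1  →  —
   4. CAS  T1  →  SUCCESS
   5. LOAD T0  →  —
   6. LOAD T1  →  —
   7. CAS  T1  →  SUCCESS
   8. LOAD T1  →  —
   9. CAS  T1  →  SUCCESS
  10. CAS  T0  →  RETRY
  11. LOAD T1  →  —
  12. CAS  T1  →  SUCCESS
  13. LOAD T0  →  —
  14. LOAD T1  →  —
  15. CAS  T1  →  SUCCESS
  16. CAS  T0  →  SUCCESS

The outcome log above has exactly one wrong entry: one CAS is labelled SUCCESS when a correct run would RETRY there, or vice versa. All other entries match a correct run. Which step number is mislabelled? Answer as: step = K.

step = 16

Correct run:
   1) LOAD T1:  M=3  r_T1=3
   2) CAS  T1:  M=4  r_T1=3 ✓
   3) LOAD T1:  M=4  r_T1=4
   4) CAS  T1:  M=5  r_T1=4 ✓
   5) LOAD T0:  M=5  r_T0=5
   6) LOAD T1:  M=5  r_T1=5
   7) CAS  T1:  M=6  r_T1=5 ✓
   8) LOAD T1:  M=6  r_T1=6
   9) CAS  T1:  M=7  r_T1=6 ✓
  10) CAS  T0:  M=7  r_T0=5 ✗
  11) LOAD T1:  M=7  r_T1=7
  12) CAS  T1:  M=8  r_T1=7 ✓
  13) LOAD T0:  M=8  r_T0=8
  14) LOAD T1:  M=8  r_T1=8
  15) CAS  T1:  M=9  r_T1=8 ✓
  16) CAS  T0:  M=9  r_T0=8 ✗
Log disagrees first at step 16.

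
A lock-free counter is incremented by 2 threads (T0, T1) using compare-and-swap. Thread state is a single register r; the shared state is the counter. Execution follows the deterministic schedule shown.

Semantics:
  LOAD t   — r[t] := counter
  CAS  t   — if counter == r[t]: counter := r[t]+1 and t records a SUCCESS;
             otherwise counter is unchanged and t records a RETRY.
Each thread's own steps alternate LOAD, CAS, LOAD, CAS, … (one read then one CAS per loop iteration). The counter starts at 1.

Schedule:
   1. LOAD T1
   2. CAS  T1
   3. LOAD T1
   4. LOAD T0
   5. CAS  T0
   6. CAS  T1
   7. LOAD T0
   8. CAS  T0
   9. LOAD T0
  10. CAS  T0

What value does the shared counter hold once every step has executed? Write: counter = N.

1. LOAD T1 → mem=1 r[T1]=1 [LOAD]
2. CAS T1 → mem=2 r[T1]=1 [OK]
3. LOAD T1 → mem=2 r[T1]=2 [LOAD]
4. LOAD T0 → mem=2 r[T0]=2 [LOAD]
5. CAS T0 → mem=3 r[T0]=2 [OK]
6. CAS T1 → mem=3 r[T1]=2 [RETRY]
7. LOAD T0 → mem=3 r[T0]=3 [LOAD]
8. CAS T0 → mem=4 r[T0]=3 [OK]
9. LOAD T0 → mem=4 r[T0]=4 [LOAD]
10. CAS T0 → mem=5 r[T0]=4 [OK]

counter = 5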